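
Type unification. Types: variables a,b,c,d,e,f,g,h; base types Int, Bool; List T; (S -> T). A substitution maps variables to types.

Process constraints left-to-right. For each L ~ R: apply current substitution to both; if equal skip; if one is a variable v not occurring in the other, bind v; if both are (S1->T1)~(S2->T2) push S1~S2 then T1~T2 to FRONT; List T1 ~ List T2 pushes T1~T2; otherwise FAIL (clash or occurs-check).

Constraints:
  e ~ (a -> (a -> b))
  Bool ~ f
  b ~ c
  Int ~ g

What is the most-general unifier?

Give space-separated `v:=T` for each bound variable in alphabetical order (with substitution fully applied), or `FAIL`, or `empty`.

Answer: b:=c e:=(a -> (a -> c)) f:=Bool g:=Int

Derivation:
step 1: unify e ~ (a -> (a -> b))  [subst: {-} | 3 pending]
  bind e := (a -> (a -> b))
step 2: unify Bool ~ f  [subst: {e:=(a -> (a -> b))} | 2 pending]
  bind f := Bool
step 3: unify b ~ c  [subst: {e:=(a -> (a -> b)), f:=Bool} | 1 pending]
  bind b := c
step 4: unify Int ~ g  [subst: {e:=(a -> (a -> b)), f:=Bool, b:=c} | 0 pending]
  bind g := Int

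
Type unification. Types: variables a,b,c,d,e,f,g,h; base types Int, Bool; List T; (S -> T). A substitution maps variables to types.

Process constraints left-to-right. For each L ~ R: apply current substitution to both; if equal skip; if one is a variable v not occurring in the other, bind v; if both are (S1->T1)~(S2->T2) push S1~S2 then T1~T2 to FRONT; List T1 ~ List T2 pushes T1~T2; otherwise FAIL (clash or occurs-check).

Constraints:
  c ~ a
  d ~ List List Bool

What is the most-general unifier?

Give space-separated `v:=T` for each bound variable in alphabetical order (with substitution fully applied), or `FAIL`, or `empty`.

step 1: unify c ~ a  [subst: {-} | 1 pending]
  bind c := a
step 2: unify d ~ List List Bool  [subst: {c:=a} | 0 pending]
  bind d := List List Bool

Answer: c:=a d:=List List Bool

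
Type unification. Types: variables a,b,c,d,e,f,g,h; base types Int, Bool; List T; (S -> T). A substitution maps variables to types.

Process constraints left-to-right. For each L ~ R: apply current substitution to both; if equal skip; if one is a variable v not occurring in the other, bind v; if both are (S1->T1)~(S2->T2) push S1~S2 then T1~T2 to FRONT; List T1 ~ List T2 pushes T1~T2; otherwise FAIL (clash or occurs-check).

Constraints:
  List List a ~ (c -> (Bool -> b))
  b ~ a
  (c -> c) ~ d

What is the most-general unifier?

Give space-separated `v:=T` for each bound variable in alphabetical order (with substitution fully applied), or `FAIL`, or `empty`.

step 1: unify List List a ~ (c -> (Bool -> b))  [subst: {-} | 2 pending]
  clash: List List a vs (c -> (Bool -> b))

Answer: FAIL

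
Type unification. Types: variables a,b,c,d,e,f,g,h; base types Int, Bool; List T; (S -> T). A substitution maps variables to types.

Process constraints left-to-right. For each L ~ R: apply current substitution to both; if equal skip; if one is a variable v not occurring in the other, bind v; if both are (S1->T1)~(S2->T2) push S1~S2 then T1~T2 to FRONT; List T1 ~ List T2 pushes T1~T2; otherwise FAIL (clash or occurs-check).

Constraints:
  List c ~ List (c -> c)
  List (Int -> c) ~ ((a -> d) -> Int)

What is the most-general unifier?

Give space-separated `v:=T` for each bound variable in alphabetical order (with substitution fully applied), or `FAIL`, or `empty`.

step 1: unify List c ~ List (c -> c)  [subst: {-} | 1 pending]
  -> decompose List: push c~(c -> c)
step 2: unify c ~ (c -> c)  [subst: {-} | 1 pending]
  occurs-check fail: c in (c -> c)

Answer: FAIL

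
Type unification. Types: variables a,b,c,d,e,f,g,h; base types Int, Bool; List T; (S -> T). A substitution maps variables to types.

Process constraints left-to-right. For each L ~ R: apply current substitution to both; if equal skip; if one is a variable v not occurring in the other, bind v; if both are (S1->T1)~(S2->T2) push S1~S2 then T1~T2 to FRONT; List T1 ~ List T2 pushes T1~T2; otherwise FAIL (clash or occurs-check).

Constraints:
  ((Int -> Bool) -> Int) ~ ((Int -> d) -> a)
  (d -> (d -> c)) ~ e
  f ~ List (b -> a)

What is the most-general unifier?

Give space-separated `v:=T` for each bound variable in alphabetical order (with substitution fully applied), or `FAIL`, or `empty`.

step 1: unify ((Int -> Bool) -> Int) ~ ((Int -> d) -> a)  [subst: {-} | 2 pending]
  -> decompose arrow: push (Int -> Bool)~(Int -> d), Int~a
step 2: unify (Int -> Bool) ~ (Int -> d)  [subst: {-} | 3 pending]
  -> decompose arrow: push Int~Int, Bool~d
step 3: unify Int ~ Int  [subst: {-} | 4 pending]
  -> identical, skip
step 4: unify Bool ~ d  [subst: {-} | 3 pending]
  bind d := Bool
step 5: unify Int ~ a  [subst: {d:=Bool} | 2 pending]
  bind a := Int
step 6: unify (Bool -> (Bool -> c)) ~ e  [subst: {d:=Bool, a:=Int} | 1 pending]
  bind e := (Bool -> (Bool -> c))
step 7: unify f ~ List (b -> Int)  [subst: {d:=Bool, a:=Int, e:=(Bool -> (Bool -> c))} | 0 pending]
  bind f := List (b -> Int)

Answer: a:=Int d:=Bool e:=(Bool -> (Bool -> c)) f:=List (b -> Int)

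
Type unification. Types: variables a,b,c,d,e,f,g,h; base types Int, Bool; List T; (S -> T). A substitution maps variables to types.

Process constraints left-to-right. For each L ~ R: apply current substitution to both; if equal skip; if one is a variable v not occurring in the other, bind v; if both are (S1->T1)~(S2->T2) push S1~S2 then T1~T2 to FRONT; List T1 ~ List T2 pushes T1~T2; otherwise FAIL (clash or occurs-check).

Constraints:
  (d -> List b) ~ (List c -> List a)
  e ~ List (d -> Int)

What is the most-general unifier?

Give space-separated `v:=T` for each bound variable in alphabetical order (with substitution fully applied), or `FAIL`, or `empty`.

step 1: unify (d -> List b) ~ (List c -> List a)  [subst: {-} | 1 pending]
  -> decompose arrow: push d~List c, List b~List a
step 2: unify d ~ List c  [subst: {-} | 2 pending]
  bind d := List c
step 3: unify List b ~ List a  [subst: {d:=List c} | 1 pending]
  -> decompose List: push b~a
step 4: unify b ~ a  [subst: {d:=List c} | 1 pending]
  bind b := a
step 5: unify e ~ List (List c -> Int)  [subst: {d:=List c, b:=a} | 0 pending]
  bind e := List (List c -> Int)

Answer: b:=a d:=List c e:=List (List c -> Int)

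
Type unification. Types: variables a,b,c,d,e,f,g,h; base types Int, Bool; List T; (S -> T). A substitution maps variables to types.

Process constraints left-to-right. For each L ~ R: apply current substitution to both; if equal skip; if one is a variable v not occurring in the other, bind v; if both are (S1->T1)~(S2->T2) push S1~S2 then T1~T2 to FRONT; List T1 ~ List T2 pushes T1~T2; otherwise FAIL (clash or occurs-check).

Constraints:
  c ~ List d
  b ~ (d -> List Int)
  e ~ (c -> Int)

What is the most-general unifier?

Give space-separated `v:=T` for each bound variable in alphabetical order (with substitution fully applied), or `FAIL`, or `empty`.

Answer: b:=(d -> List Int) c:=List d e:=(List d -> Int)

Derivation:
step 1: unify c ~ List d  [subst: {-} | 2 pending]
  bind c := List d
step 2: unify b ~ (d -> List Int)  [subst: {c:=List d} | 1 pending]
  bind b := (d -> List Int)
step 3: unify e ~ (List d -> Int)  [subst: {c:=List d, b:=(d -> List Int)} | 0 pending]
  bind e := (List d -> Int)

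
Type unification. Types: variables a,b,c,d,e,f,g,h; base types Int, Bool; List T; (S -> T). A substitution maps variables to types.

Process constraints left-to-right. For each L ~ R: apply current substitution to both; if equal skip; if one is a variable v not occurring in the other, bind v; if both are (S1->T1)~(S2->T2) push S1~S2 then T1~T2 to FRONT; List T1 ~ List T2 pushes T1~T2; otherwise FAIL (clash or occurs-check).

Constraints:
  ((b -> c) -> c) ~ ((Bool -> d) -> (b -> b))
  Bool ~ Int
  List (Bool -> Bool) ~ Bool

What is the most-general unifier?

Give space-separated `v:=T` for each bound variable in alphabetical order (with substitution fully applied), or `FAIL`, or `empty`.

Answer: FAIL

Derivation:
step 1: unify ((b -> c) -> c) ~ ((Bool -> d) -> (b -> b))  [subst: {-} | 2 pending]
  -> decompose arrow: push (b -> c)~(Bool -> d), c~(b -> b)
step 2: unify (b -> c) ~ (Bool -> d)  [subst: {-} | 3 pending]
  -> decompose arrow: push b~Bool, c~d
step 3: unify b ~ Bool  [subst: {-} | 4 pending]
  bind b := Bool
step 4: unify c ~ d  [subst: {b:=Bool} | 3 pending]
  bind c := d
step 5: unify d ~ (Bool -> Bool)  [subst: {b:=Bool, c:=d} | 2 pending]
  bind d := (Bool -> Bool)
step 6: unify Bool ~ Int  [subst: {b:=Bool, c:=d, d:=(Bool -> Bool)} | 1 pending]
  clash: Bool vs Int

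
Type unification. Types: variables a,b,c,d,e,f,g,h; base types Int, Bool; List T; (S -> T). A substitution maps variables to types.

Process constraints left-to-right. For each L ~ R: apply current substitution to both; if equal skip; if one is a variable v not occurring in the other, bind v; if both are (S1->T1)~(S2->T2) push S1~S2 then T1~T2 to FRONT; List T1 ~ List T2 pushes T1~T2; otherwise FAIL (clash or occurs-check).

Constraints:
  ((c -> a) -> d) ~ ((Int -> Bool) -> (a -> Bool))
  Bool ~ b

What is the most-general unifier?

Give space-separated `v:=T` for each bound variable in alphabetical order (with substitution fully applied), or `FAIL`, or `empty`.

step 1: unify ((c -> a) -> d) ~ ((Int -> Bool) -> (a -> Bool))  [subst: {-} | 1 pending]
  -> decompose arrow: push (c -> a)~(Int -> Bool), d~(a -> Bool)
step 2: unify (c -> a) ~ (Int -> Bool)  [subst: {-} | 2 pending]
  -> decompose arrow: push c~Int, a~Bool
step 3: unify c ~ Int  [subst: {-} | 3 pending]
  bind c := Int
step 4: unify a ~ Bool  [subst: {c:=Int} | 2 pending]
  bind a := Bool
step 5: unify d ~ (Bool -> Bool)  [subst: {c:=Int, a:=Bool} | 1 pending]
  bind d := (Bool -> Bool)
step 6: unify Bool ~ b  [subst: {c:=Int, a:=Bool, d:=(Bool -> Bool)} | 0 pending]
  bind b := Bool

Answer: a:=Bool b:=Bool c:=Int d:=(Bool -> Bool)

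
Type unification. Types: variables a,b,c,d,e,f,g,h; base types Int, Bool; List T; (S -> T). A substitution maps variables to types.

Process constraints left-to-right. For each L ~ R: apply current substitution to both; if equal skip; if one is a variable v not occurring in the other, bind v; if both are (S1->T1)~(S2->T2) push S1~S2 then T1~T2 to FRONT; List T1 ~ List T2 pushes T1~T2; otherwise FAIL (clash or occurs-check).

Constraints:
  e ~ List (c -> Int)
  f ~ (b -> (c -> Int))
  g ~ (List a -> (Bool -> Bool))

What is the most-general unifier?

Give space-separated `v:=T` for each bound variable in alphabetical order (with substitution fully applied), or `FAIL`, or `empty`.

Answer: e:=List (c -> Int) f:=(b -> (c -> Int)) g:=(List a -> (Bool -> Bool))

Derivation:
step 1: unify e ~ List (c -> Int)  [subst: {-} | 2 pending]
  bind e := List (c -> Int)
step 2: unify f ~ (b -> (c -> Int))  [subst: {e:=List (c -> Int)} | 1 pending]
  bind f := (b -> (c -> Int))
step 3: unify g ~ (List a -> (Bool -> Bool))  [subst: {e:=List (c -> Int), f:=(b -> (c -> Int))} | 0 pending]
  bind g := (List a -> (Bool -> Bool))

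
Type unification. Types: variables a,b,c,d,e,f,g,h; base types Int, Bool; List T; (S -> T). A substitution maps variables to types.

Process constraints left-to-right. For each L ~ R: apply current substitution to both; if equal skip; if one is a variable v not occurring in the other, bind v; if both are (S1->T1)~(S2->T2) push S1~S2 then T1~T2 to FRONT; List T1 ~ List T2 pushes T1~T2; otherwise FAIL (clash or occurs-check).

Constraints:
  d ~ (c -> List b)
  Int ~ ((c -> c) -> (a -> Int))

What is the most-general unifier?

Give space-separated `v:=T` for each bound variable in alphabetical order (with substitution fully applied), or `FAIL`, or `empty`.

step 1: unify d ~ (c -> List b)  [subst: {-} | 1 pending]
  bind d := (c -> List b)
step 2: unify Int ~ ((c -> c) -> (a -> Int))  [subst: {d:=(c -> List b)} | 0 pending]
  clash: Int vs ((c -> c) -> (a -> Int))

Answer: FAIL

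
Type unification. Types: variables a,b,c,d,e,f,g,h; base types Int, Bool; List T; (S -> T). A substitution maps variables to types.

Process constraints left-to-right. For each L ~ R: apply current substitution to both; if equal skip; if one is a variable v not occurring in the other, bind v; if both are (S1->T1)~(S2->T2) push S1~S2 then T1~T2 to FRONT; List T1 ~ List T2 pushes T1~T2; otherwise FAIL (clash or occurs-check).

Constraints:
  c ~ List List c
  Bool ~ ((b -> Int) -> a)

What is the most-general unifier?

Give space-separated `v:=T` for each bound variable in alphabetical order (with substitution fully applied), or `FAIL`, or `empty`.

Answer: FAIL

Derivation:
step 1: unify c ~ List List c  [subst: {-} | 1 pending]
  occurs-check fail: c in List List c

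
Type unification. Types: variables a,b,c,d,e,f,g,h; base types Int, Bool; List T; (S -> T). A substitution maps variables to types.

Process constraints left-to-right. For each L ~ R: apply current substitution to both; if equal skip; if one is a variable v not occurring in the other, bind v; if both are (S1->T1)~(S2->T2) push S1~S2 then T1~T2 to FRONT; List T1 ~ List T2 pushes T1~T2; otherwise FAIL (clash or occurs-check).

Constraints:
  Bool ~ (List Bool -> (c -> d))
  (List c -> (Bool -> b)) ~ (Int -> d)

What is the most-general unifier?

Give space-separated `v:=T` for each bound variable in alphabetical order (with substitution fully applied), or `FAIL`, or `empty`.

Answer: FAIL

Derivation:
step 1: unify Bool ~ (List Bool -> (c -> d))  [subst: {-} | 1 pending]
  clash: Bool vs (List Bool -> (c -> d))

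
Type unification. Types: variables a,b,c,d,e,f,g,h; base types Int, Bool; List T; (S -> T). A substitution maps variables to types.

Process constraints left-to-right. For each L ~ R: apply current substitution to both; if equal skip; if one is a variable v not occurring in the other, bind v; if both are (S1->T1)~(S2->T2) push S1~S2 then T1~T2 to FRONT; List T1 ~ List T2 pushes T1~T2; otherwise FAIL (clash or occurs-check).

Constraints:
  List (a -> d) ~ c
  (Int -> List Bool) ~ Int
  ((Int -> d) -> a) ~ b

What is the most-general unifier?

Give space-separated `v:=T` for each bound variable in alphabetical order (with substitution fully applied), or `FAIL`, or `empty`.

step 1: unify List (a -> d) ~ c  [subst: {-} | 2 pending]
  bind c := List (a -> d)
step 2: unify (Int -> List Bool) ~ Int  [subst: {c:=List (a -> d)} | 1 pending]
  clash: (Int -> List Bool) vs Int

Answer: FAIL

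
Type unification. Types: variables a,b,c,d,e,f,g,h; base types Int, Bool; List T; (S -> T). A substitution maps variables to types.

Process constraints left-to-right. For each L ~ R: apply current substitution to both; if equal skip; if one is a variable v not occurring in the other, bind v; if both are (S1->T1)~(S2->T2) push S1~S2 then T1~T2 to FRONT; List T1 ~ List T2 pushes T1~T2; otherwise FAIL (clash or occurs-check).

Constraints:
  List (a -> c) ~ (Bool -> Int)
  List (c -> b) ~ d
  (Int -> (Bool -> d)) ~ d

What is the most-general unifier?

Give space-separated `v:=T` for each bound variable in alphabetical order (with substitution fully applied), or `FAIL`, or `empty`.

Answer: FAIL

Derivation:
step 1: unify List (a -> c) ~ (Bool -> Int)  [subst: {-} | 2 pending]
  clash: List (a -> c) vs (Bool -> Int)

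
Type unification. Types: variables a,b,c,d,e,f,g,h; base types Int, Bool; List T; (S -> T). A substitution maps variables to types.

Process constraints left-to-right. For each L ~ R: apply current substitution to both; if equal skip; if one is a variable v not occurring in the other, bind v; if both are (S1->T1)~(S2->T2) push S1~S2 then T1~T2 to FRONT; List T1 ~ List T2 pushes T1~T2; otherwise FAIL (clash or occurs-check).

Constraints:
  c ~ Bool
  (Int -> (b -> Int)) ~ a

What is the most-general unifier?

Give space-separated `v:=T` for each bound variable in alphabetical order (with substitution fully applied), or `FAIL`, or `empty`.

Answer: a:=(Int -> (b -> Int)) c:=Bool

Derivation:
step 1: unify c ~ Bool  [subst: {-} | 1 pending]
  bind c := Bool
step 2: unify (Int -> (b -> Int)) ~ a  [subst: {c:=Bool} | 0 pending]
  bind a := (Int -> (b -> Int))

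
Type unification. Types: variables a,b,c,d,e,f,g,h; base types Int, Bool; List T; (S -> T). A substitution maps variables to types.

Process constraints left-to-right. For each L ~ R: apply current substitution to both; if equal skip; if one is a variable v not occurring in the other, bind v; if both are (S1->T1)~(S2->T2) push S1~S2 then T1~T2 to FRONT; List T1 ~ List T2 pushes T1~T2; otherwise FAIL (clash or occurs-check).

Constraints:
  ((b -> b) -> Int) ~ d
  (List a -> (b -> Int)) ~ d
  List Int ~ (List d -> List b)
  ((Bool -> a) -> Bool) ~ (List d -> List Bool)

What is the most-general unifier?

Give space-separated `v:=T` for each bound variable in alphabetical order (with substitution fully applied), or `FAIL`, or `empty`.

Answer: FAIL

Derivation:
step 1: unify ((b -> b) -> Int) ~ d  [subst: {-} | 3 pending]
  bind d := ((b -> b) -> Int)
step 2: unify (List a -> (b -> Int)) ~ ((b -> b) -> Int)  [subst: {d:=((b -> b) -> Int)} | 2 pending]
  -> decompose arrow: push List a~(b -> b), (b -> Int)~Int
step 3: unify List a ~ (b -> b)  [subst: {d:=((b -> b) -> Int)} | 3 pending]
  clash: List a vs (b -> b)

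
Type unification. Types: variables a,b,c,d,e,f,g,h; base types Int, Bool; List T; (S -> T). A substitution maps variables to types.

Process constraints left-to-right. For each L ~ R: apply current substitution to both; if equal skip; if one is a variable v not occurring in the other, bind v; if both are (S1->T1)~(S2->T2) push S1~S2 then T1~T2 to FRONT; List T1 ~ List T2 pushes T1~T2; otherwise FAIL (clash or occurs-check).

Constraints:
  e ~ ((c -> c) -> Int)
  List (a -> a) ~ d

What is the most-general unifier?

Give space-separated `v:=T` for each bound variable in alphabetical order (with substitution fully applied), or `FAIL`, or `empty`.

Answer: d:=List (a -> a) e:=((c -> c) -> Int)

Derivation:
step 1: unify e ~ ((c -> c) -> Int)  [subst: {-} | 1 pending]
  bind e := ((c -> c) -> Int)
step 2: unify List (a -> a) ~ d  [subst: {e:=((c -> c) -> Int)} | 0 pending]
  bind d := List (a -> a)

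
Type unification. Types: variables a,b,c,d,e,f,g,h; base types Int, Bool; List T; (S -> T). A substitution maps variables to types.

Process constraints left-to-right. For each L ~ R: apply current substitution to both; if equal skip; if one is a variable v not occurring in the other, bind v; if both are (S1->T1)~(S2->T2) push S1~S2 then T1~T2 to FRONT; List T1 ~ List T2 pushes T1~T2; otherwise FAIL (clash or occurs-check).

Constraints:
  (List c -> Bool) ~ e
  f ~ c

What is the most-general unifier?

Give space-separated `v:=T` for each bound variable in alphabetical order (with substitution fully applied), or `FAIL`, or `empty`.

step 1: unify (List c -> Bool) ~ e  [subst: {-} | 1 pending]
  bind e := (List c -> Bool)
step 2: unify f ~ c  [subst: {e:=(List c -> Bool)} | 0 pending]
  bind f := c

Answer: e:=(List c -> Bool) f:=c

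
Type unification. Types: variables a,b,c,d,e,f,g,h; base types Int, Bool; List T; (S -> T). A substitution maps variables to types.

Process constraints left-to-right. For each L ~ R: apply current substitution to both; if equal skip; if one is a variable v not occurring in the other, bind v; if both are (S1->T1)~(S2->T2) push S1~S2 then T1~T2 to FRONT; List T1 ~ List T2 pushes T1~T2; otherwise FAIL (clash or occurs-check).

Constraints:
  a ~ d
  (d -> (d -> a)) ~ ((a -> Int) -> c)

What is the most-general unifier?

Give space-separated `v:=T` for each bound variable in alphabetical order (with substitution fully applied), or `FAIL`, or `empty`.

step 1: unify a ~ d  [subst: {-} | 1 pending]
  bind a := d
step 2: unify (d -> (d -> d)) ~ ((d -> Int) -> c)  [subst: {a:=d} | 0 pending]
  -> decompose arrow: push d~(d -> Int), (d -> d)~c
step 3: unify d ~ (d -> Int)  [subst: {a:=d} | 1 pending]
  occurs-check fail: d in (d -> Int)

Answer: FAIL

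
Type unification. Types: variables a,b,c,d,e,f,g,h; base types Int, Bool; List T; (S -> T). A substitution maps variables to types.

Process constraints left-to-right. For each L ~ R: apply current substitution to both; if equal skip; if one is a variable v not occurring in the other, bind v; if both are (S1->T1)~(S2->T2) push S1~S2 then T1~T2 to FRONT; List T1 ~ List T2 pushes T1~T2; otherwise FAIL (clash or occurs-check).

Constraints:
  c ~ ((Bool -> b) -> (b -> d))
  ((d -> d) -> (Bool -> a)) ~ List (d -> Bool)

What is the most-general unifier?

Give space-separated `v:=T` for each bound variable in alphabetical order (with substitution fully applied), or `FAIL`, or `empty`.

Answer: FAIL

Derivation:
step 1: unify c ~ ((Bool -> b) -> (b -> d))  [subst: {-} | 1 pending]
  bind c := ((Bool -> b) -> (b -> d))
step 2: unify ((d -> d) -> (Bool -> a)) ~ List (d -> Bool)  [subst: {c:=((Bool -> b) -> (b -> d))} | 0 pending]
  clash: ((d -> d) -> (Bool -> a)) vs List (d -> Bool)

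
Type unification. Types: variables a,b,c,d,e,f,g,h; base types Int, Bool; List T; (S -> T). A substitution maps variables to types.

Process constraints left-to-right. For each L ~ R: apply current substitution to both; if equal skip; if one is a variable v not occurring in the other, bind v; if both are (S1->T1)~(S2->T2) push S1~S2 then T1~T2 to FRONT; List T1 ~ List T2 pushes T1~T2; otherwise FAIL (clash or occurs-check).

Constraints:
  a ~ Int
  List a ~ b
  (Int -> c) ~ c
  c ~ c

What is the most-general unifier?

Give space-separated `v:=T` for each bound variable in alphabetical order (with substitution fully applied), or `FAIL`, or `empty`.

step 1: unify a ~ Int  [subst: {-} | 3 pending]
  bind a := Int
step 2: unify List Int ~ b  [subst: {a:=Int} | 2 pending]
  bind b := List Int
step 3: unify (Int -> c) ~ c  [subst: {a:=Int, b:=List Int} | 1 pending]
  occurs-check fail

Answer: FAIL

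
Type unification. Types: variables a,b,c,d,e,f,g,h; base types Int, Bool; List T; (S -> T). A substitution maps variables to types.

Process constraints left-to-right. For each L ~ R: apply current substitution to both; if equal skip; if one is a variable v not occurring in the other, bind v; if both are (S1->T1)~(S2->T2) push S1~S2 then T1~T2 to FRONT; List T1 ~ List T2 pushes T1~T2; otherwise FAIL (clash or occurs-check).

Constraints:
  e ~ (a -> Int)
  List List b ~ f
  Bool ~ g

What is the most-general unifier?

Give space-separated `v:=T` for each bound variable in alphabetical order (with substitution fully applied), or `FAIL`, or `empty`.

step 1: unify e ~ (a -> Int)  [subst: {-} | 2 pending]
  bind e := (a -> Int)
step 2: unify List List b ~ f  [subst: {e:=(a -> Int)} | 1 pending]
  bind f := List List b
step 3: unify Bool ~ g  [subst: {e:=(a -> Int), f:=List List b} | 0 pending]
  bind g := Bool

Answer: e:=(a -> Int) f:=List List b g:=Bool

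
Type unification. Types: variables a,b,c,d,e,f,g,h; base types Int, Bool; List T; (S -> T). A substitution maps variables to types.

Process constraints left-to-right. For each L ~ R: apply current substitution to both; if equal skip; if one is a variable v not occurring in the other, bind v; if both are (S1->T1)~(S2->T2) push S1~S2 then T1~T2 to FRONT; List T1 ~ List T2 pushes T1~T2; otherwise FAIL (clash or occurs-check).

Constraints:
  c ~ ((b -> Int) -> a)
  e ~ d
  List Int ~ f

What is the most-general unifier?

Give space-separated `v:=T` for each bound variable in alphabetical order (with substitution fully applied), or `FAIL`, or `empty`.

Answer: c:=((b -> Int) -> a) e:=d f:=List Int

Derivation:
step 1: unify c ~ ((b -> Int) -> a)  [subst: {-} | 2 pending]
  bind c := ((b -> Int) -> a)
step 2: unify e ~ d  [subst: {c:=((b -> Int) -> a)} | 1 pending]
  bind e := d
step 3: unify List Int ~ f  [subst: {c:=((b -> Int) -> a), e:=d} | 0 pending]
  bind f := List Int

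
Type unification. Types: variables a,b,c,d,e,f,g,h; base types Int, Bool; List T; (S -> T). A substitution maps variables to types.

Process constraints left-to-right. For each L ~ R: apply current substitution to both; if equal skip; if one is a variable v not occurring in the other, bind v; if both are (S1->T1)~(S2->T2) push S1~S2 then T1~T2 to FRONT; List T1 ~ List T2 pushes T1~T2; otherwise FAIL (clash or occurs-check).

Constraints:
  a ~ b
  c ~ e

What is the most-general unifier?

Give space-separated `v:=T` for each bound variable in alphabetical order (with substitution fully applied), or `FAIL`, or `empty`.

Answer: a:=b c:=e

Derivation:
step 1: unify a ~ b  [subst: {-} | 1 pending]
  bind a := b
step 2: unify c ~ e  [subst: {a:=b} | 0 pending]
  bind c := e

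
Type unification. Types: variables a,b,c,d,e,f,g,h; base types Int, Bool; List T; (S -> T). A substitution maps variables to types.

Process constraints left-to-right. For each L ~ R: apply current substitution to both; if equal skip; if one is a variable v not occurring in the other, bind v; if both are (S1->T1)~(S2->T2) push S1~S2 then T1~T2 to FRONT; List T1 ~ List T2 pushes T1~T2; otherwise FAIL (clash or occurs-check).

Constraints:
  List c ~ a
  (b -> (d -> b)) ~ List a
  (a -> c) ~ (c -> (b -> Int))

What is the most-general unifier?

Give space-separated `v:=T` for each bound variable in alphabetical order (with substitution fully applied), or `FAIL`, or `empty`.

step 1: unify List c ~ a  [subst: {-} | 2 pending]
  bind a := List c
step 2: unify (b -> (d -> b)) ~ List List c  [subst: {a:=List c} | 1 pending]
  clash: (b -> (d -> b)) vs List List c

Answer: FAIL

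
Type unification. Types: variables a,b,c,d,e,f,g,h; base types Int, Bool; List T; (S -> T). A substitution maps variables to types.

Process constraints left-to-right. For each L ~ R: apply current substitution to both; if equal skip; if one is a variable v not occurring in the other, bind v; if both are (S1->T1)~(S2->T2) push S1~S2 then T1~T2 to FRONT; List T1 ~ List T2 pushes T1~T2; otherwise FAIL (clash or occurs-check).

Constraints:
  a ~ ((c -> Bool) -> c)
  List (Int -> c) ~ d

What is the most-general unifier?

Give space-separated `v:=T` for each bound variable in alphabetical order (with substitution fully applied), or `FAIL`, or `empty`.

Answer: a:=((c -> Bool) -> c) d:=List (Int -> c)

Derivation:
step 1: unify a ~ ((c -> Bool) -> c)  [subst: {-} | 1 pending]
  bind a := ((c -> Bool) -> c)
step 2: unify List (Int -> c) ~ d  [subst: {a:=((c -> Bool) -> c)} | 0 pending]
  bind d := List (Int -> c)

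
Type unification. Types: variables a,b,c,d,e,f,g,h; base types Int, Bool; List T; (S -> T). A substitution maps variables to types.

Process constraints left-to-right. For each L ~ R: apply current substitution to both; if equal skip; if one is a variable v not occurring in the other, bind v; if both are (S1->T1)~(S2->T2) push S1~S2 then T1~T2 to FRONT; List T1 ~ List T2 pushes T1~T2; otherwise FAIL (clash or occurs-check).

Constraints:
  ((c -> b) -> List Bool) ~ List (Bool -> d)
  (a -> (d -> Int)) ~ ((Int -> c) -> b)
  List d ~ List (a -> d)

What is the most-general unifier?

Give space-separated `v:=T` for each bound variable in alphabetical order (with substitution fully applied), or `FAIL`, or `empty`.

Answer: FAIL

Derivation:
step 1: unify ((c -> b) -> List Bool) ~ List (Bool -> d)  [subst: {-} | 2 pending]
  clash: ((c -> b) -> List Bool) vs List (Bool -> d)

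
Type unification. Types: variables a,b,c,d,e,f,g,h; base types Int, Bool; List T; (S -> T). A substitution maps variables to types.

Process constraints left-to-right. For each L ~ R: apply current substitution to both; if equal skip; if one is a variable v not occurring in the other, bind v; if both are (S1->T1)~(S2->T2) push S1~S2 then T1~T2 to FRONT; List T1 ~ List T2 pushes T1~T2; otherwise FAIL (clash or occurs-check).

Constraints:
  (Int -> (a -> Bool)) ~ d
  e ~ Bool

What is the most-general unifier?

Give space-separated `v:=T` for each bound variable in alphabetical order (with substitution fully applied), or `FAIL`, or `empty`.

step 1: unify (Int -> (a -> Bool)) ~ d  [subst: {-} | 1 pending]
  bind d := (Int -> (a -> Bool))
step 2: unify e ~ Bool  [subst: {d:=(Int -> (a -> Bool))} | 0 pending]
  bind e := Bool

Answer: d:=(Int -> (a -> Bool)) e:=Bool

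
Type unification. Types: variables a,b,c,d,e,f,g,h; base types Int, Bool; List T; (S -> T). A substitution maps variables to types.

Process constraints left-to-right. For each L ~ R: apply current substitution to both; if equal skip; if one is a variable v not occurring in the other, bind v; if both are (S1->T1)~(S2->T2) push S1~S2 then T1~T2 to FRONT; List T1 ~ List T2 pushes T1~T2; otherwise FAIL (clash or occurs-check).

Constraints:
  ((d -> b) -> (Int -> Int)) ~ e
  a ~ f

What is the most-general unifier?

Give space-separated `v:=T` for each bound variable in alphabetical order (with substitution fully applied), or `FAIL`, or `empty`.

Answer: a:=f e:=((d -> b) -> (Int -> Int))

Derivation:
step 1: unify ((d -> b) -> (Int -> Int)) ~ e  [subst: {-} | 1 pending]
  bind e := ((d -> b) -> (Int -> Int))
step 2: unify a ~ f  [subst: {e:=((d -> b) -> (Int -> Int))} | 0 pending]
  bind a := f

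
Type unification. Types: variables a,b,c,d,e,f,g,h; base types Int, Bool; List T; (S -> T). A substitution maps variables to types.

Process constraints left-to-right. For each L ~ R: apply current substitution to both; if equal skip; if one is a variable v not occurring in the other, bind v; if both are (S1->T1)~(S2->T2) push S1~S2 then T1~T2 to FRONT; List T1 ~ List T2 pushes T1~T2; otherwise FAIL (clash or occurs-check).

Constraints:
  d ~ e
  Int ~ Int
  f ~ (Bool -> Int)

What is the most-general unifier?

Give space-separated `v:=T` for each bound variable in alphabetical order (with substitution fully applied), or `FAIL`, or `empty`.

Answer: d:=e f:=(Bool -> Int)

Derivation:
step 1: unify d ~ e  [subst: {-} | 2 pending]
  bind d := e
step 2: unify Int ~ Int  [subst: {d:=e} | 1 pending]
  -> identical, skip
step 3: unify f ~ (Bool -> Int)  [subst: {d:=e} | 0 pending]
  bind f := (Bool -> Int)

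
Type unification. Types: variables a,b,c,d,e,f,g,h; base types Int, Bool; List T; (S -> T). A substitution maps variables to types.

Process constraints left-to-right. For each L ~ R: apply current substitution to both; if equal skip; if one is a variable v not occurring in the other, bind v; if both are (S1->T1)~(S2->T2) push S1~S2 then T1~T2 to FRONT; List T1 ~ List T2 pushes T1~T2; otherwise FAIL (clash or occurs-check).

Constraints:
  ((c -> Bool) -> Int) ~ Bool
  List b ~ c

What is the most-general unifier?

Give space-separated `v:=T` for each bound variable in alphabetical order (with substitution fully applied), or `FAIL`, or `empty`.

Answer: FAIL

Derivation:
step 1: unify ((c -> Bool) -> Int) ~ Bool  [subst: {-} | 1 pending]
  clash: ((c -> Bool) -> Int) vs Bool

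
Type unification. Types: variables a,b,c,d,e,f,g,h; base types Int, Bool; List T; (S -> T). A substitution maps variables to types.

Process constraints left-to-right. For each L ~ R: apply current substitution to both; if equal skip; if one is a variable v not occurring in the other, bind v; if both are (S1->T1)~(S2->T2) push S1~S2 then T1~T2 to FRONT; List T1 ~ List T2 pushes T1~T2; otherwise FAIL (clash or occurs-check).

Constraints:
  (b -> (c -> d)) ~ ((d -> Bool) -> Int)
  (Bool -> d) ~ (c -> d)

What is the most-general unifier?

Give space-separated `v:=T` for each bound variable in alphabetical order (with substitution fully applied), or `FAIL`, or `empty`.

Answer: FAIL

Derivation:
step 1: unify (b -> (c -> d)) ~ ((d -> Bool) -> Int)  [subst: {-} | 1 pending]
  -> decompose arrow: push b~(d -> Bool), (c -> d)~Int
step 2: unify b ~ (d -> Bool)  [subst: {-} | 2 pending]
  bind b := (d -> Bool)
step 3: unify (c -> d) ~ Int  [subst: {b:=(d -> Bool)} | 1 pending]
  clash: (c -> d) vs Int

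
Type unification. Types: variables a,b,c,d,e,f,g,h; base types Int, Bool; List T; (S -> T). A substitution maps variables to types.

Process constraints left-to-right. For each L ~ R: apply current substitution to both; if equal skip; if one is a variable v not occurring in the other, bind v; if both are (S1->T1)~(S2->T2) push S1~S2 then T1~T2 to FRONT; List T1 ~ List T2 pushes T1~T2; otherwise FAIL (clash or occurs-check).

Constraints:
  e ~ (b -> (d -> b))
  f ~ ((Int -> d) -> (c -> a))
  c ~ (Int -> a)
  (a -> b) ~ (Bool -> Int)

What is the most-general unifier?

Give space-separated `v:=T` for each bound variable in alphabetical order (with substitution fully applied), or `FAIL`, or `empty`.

step 1: unify e ~ (b -> (d -> b))  [subst: {-} | 3 pending]
  bind e := (b -> (d -> b))
step 2: unify f ~ ((Int -> d) -> (c -> a))  [subst: {e:=(b -> (d -> b))} | 2 pending]
  bind f := ((Int -> d) -> (c -> a))
step 3: unify c ~ (Int -> a)  [subst: {e:=(b -> (d -> b)), f:=((Int -> d) -> (c -> a))} | 1 pending]
  bind c := (Int -> a)
step 4: unify (a -> b) ~ (Bool -> Int)  [subst: {e:=(b -> (d -> b)), f:=((Int -> d) -> (c -> a)), c:=(Int -> a)} | 0 pending]
  -> decompose arrow: push a~Bool, b~Int
step 5: unify a ~ Bool  [subst: {e:=(b -> (d -> b)), f:=((Int -> d) -> (c -> a)), c:=(Int -> a)} | 1 pending]
  bind a := Bool
step 6: unify b ~ Int  [subst: {e:=(b -> (d -> b)), f:=((Int -> d) -> (c -> a)), c:=(Int -> a), a:=Bool} | 0 pending]
  bind b := Int

Answer: a:=Bool b:=Int c:=(Int -> Bool) e:=(Int -> (d -> Int)) f:=((Int -> d) -> ((Int -> Bool) -> Bool))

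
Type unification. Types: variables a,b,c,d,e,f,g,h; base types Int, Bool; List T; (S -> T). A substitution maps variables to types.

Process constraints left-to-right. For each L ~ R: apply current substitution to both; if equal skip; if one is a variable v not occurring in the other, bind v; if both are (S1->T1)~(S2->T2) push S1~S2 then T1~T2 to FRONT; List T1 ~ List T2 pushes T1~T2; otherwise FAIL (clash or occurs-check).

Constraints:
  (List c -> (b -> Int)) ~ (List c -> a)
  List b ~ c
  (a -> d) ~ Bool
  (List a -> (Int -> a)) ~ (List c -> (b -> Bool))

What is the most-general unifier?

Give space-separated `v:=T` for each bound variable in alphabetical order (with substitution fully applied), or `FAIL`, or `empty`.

Answer: FAIL

Derivation:
step 1: unify (List c -> (b -> Int)) ~ (List c -> a)  [subst: {-} | 3 pending]
  -> decompose arrow: push List c~List c, (b -> Int)~a
step 2: unify List c ~ List c  [subst: {-} | 4 pending]
  -> identical, skip
step 3: unify (b -> Int) ~ a  [subst: {-} | 3 pending]
  bind a := (b -> Int)
step 4: unify List b ~ c  [subst: {a:=(b -> Int)} | 2 pending]
  bind c := List b
step 5: unify ((b -> Int) -> d) ~ Bool  [subst: {a:=(b -> Int), c:=List b} | 1 pending]
  clash: ((b -> Int) -> d) vs Bool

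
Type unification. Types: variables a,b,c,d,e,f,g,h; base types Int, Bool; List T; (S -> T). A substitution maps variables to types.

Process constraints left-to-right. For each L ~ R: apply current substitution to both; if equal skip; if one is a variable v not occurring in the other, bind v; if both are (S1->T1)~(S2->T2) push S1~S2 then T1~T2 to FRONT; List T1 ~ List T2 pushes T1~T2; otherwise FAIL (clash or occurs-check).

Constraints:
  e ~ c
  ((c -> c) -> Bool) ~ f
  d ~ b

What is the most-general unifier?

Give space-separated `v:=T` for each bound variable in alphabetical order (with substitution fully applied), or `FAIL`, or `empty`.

Answer: d:=b e:=c f:=((c -> c) -> Bool)

Derivation:
step 1: unify e ~ c  [subst: {-} | 2 pending]
  bind e := c
step 2: unify ((c -> c) -> Bool) ~ f  [subst: {e:=c} | 1 pending]
  bind f := ((c -> c) -> Bool)
step 3: unify d ~ b  [subst: {e:=c, f:=((c -> c) -> Bool)} | 0 pending]
  bind d := b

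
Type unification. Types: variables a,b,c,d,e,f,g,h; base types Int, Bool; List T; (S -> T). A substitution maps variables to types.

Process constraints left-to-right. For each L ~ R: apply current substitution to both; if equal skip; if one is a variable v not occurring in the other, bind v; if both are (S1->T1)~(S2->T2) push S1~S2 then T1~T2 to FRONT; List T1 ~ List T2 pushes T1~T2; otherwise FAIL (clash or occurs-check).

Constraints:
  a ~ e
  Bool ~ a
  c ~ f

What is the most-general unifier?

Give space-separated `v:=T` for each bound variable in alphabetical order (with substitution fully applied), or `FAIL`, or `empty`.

step 1: unify a ~ e  [subst: {-} | 2 pending]
  bind a := e
step 2: unify Bool ~ e  [subst: {a:=e} | 1 pending]
  bind e := Bool
step 3: unify c ~ f  [subst: {a:=e, e:=Bool} | 0 pending]
  bind c := f

Answer: a:=Bool c:=f e:=Bool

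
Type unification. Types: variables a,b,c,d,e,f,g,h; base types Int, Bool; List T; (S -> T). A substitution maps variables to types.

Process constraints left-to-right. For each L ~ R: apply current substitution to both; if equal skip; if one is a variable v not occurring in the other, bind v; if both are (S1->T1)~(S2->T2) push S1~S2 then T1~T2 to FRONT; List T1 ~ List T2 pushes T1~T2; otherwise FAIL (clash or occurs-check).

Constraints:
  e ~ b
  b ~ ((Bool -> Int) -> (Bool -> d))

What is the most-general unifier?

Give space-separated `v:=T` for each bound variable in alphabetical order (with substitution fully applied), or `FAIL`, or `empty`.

step 1: unify e ~ b  [subst: {-} | 1 pending]
  bind e := b
step 2: unify b ~ ((Bool -> Int) -> (Bool -> d))  [subst: {e:=b} | 0 pending]
  bind b := ((Bool -> Int) -> (Bool -> d))

Answer: b:=((Bool -> Int) -> (Bool -> d)) e:=((Bool -> Int) -> (Bool -> d))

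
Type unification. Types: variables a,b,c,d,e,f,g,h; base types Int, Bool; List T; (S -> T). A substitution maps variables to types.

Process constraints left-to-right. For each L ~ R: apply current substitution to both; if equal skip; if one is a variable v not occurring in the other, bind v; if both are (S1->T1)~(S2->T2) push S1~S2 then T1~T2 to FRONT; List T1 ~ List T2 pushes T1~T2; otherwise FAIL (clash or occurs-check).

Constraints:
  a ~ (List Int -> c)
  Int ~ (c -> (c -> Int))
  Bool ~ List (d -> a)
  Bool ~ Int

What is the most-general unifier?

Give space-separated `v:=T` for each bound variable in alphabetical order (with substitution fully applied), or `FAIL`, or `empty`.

step 1: unify a ~ (List Int -> c)  [subst: {-} | 3 pending]
  bind a := (List Int -> c)
step 2: unify Int ~ (c -> (c -> Int))  [subst: {a:=(List Int -> c)} | 2 pending]
  clash: Int vs (c -> (c -> Int))

Answer: FAIL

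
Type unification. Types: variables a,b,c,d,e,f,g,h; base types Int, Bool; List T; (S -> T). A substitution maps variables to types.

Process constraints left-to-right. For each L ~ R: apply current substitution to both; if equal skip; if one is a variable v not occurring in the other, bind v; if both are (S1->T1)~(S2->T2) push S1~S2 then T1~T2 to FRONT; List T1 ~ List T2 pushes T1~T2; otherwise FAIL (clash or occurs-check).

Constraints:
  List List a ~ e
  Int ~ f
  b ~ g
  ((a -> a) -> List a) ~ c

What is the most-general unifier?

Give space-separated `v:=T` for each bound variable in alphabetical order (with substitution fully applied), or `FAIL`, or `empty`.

Answer: b:=g c:=((a -> a) -> List a) e:=List List a f:=Int

Derivation:
step 1: unify List List a ~ e  [subst: {-} | 3 pending]
  bind e := List List a
step 2: unify Int ~ f  [subst: {e:=List List a} | 2 pending]
  bind f := Int
step 3: unify b ~ g  [subst: {e:=List List a, f:=Int} | 1 pending]
  bind b := g
step 4: unify ((a -> a) -> List a) ~ c  [subst: {e:=List List a, f:=Int, b:=g} | 0 pending]
  bind c := ((a -> a) -> List a)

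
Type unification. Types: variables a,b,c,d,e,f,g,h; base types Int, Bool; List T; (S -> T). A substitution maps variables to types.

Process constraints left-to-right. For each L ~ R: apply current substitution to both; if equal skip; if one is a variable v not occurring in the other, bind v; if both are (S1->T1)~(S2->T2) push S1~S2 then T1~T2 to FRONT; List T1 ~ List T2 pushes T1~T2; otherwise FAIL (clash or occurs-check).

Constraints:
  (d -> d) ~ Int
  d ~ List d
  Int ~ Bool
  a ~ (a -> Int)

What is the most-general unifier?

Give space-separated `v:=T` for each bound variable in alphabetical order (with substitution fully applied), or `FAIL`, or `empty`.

step 1: unify (d -> d) ~ Int  [subst: {-} | 3 pending]
  clash: (d -> d) vs Int

Answer: FAIL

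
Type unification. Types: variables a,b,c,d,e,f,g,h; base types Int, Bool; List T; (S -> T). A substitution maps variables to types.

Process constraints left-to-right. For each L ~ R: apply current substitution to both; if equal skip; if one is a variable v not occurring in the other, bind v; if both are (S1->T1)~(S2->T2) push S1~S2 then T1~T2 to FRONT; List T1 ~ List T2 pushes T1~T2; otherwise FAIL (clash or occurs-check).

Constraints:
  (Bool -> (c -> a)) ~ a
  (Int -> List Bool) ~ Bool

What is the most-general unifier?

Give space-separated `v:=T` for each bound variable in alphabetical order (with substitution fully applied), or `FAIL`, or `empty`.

step 1: unify (Bool -> (c -> a)) ~ a  [subst: {-} | 1 pending]
  occurs-check fail

Answer: FAIL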